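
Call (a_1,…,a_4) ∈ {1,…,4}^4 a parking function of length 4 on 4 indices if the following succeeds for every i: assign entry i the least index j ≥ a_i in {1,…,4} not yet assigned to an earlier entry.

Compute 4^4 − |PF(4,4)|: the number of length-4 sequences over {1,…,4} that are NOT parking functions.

Count = (5−4)·5^(4−1) = 1·125 = 125
E.g. (4,3,4,3) → sorted (3,3,4,4): b_1=3>1, not a PF.
Total 256; non-PF = 256−125 = 131

131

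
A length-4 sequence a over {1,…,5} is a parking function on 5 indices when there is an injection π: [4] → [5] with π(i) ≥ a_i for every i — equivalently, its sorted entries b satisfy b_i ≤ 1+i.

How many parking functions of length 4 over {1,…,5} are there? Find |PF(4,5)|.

432

Count = 2·6^3 = 2 · 216 = 432 [KW]
One tuple (4,3,4,1) → sorted (1,3,4,4): b_i ≤ 1+i ∀i, a PF.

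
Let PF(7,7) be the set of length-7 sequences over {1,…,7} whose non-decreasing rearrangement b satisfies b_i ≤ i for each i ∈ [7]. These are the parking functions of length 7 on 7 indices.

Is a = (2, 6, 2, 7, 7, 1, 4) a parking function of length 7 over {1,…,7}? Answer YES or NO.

Sorted: b = (1, 2, 2, 4, 6, 7, 7).
  b_1=1 ≤ 1
  b_2=2 ≤ 2
  b_3=2 ≤ 3
  b_4=4 ≤ 4
  b_5=6 > 5
  fails at i=5 ⇒ NO

NO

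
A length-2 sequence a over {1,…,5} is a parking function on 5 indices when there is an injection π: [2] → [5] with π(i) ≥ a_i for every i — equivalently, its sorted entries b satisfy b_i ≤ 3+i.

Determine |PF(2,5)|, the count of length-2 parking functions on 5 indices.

24

|PF(2,5)| = (5−2+1)·(5+1)^(2−1) = 4·6 = 24 (Pollak)
E.g. (1,3) → sorted (1,3): b_i ≤ 3+i ∀i, a PF.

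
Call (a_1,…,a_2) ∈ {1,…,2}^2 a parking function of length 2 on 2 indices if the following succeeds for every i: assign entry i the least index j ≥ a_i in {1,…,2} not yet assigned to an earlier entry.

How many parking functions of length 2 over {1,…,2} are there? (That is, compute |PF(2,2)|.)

3

|PF| = (3−2)·3^(2−1) = 1·3 = 3 (Konheim–Weiss)
Example (2,1) → sorted (1,2): b_i ≤ i ∀i, a PF.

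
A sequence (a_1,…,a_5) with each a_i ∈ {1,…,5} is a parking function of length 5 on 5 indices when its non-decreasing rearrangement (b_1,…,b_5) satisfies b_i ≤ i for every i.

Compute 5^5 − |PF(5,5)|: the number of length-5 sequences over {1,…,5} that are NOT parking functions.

1829

|PF| = (6−5)·6^(5−1) = 1×1296 = 1296 (Konheim–Weiss)
E.g. (5,4,5,5,4) → sorted (4,4,5,5,5): b_1=4>1, not a PF.
5^5 − 1296 = 3125 − 1296 = 1829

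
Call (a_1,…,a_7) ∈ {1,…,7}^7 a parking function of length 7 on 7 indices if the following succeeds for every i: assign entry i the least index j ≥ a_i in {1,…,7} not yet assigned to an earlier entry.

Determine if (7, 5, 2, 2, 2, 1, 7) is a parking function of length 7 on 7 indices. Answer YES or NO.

NO

Order a: b = (1, 2, 2, 2, 5, 7, 7).
  b_1=1 ≤ 1
  b_2=2 ≤ 2
  b_3=2 ≤ 3
  b_4=2 ≤ 4
  b_5=5 ≤ 5
  b_6=7 > 6
  fails at i=6 ⇒ NO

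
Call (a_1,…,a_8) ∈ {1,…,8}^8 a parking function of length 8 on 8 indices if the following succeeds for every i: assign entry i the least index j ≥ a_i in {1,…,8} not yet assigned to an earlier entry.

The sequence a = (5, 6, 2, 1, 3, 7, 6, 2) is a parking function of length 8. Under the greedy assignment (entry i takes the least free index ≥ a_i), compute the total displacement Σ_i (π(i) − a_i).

4

Σπ(i) = 1+…+8 = 36; Σa = 5+6+2+1+3+7+6+2 = 32; disp = 36−32 = 4.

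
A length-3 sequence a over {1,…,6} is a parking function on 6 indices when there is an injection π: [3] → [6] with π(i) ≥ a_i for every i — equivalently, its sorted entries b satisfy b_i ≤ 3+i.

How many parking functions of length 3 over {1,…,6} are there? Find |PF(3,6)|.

Count = (7−3)·7^(3−1) = 4×49 = 196 [KW]
E.g. (6,2,2) → sorted (2,2,6): b_i ≤ 3+i ∀i, a PF.

196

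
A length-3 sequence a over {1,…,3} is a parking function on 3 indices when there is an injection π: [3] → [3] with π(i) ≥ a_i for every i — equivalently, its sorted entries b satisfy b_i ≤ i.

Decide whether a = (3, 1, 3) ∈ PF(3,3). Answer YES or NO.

Rearranged: b = (1, 3, 3).
  b_1=1 ≤ 1
  b_2=3 > 2
  fails at i=2 ⇒ NO

NO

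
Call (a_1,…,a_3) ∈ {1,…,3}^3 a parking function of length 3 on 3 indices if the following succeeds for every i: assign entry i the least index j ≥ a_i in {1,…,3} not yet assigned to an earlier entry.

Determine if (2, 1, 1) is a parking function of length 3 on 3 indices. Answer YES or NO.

Sorted: b = (1, 1, 2).
  b_1=1 ≤ 1
  b_2=1 ≤ 2
  b_3=2 ≤ 3
All bounds hold ⇒ YES

YES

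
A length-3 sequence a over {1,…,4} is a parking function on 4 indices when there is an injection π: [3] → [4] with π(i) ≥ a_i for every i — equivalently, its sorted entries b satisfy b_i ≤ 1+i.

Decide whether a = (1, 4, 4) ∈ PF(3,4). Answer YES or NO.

Order a: b = (1, 4, 4).
  b_1=1 ≤ 2
  b_2=4 > 3
  fails at i=2 ⇒ NO

NO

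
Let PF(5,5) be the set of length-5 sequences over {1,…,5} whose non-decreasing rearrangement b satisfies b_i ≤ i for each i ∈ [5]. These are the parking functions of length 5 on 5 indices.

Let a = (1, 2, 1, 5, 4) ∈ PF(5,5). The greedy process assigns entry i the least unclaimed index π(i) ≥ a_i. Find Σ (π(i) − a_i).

2

Σπ(i) = 1+…+5 = 15; Σa = 1+2+1+5+4 = 13; disp = 15−13 = 2.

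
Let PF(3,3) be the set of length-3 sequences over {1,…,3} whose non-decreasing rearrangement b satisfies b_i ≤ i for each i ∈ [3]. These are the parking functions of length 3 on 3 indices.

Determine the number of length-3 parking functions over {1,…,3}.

#PF = (3+1−3)·(3+1)^{3−1} = 1 · 16 = 16 (Konheim–Weiss)
Example (3,1,1) → sorted (1,1,3): b_i ≤ i ∀i, a PF.

16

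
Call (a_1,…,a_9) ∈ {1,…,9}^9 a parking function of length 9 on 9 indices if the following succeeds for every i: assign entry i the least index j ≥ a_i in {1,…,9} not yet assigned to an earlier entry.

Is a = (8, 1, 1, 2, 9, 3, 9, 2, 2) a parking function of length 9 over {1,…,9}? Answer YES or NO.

Sorted: b = (1, 1, 2, 2, 2, 3, 8, 9, 9).
  b_1=1 ≤ 1
  b_2=1 ≤ 2
  b_3=2 ≤ 3
  b_4=2 ≤ 4
  b_5=2 ≤ 5
  b_6=3 ≤ 6
  b_7=8 > 7
  fails at i=7 ⇒ NO

NO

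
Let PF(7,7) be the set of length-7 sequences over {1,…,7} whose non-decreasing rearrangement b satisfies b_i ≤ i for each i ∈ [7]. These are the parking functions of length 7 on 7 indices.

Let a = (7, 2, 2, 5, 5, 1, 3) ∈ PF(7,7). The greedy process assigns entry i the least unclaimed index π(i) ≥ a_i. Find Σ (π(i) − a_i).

Σπ = 28 ({1..7} each once); Σa = 7+2+2+5+5+1+3 = 25; disp = 28−25 = 3.

3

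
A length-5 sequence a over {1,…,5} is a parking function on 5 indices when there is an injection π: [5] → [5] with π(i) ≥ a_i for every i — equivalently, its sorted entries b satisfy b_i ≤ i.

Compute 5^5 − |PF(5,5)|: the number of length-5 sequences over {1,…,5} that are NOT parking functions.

|PF(5,5)| = (5−5+1)·(5+1)^(5−1) = 1 · 1296 = 1296 [KW]
E.g. (5,3,5,2,4) → sorted (2,3,4,5,5): b_1=2>1, not a PF.
Total 3125; non-PF = 3125−1296 = 1829

1829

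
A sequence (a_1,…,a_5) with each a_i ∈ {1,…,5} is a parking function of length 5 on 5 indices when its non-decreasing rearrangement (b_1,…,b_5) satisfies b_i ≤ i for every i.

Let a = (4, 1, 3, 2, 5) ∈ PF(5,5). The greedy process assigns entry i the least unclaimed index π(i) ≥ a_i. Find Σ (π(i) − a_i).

0

Σπ = 15 ({1..5} each once); Σa = 4+1+3+2+5 = 15; disp = 15−15 = 0.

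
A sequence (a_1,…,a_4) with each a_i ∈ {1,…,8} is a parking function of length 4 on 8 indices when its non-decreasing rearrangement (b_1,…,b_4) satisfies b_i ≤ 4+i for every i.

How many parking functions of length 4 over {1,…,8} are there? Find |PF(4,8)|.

3645

|PF(4,8)| = (8−4+1)·(8+1)^(4−1) = 5·729 = 3645
Example (6,6,8,5) → sorted (5,6,6,8): b_i ≤ 4+i ∀i, a PF.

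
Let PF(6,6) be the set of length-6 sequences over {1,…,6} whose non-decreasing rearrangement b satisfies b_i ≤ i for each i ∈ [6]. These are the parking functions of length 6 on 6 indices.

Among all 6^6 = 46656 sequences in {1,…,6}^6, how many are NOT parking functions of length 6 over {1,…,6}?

29849

|PF| = (6+1−6)·(6+1)^{6−1} = 1×16807 = 16807 (Konheim–Weiss)
Example (3,1,6,4,3,4) → sorted (1,3,3,4,4,6): b_2=3>2, not a PF.
6^6 − 16807 = 46656 − 16807 = 29849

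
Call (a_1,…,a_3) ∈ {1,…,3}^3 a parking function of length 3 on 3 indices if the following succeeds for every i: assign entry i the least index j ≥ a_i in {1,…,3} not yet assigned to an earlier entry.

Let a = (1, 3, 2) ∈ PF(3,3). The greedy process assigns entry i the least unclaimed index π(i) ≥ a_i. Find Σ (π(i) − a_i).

0

Σπ = 6 ({1..3} each once); Σa = 1+3+2 = 6; disp = 6−6 = 0.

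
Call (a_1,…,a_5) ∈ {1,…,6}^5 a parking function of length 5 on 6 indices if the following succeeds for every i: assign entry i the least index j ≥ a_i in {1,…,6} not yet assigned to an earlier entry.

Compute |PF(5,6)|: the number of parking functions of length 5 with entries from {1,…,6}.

4802

|PF| = (7−5)·7^(5−1) = 2×2401 = 4802 [KW]
One tuple (4,2,1,4,6) → sorted (1,2,4,4,6): b_i ≤ 1+i ∀i, a PF.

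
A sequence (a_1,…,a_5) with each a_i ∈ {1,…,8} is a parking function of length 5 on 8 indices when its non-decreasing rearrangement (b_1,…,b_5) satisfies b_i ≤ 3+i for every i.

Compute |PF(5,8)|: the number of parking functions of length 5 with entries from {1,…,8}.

26244

|PF(5,8)| = (8−5+1)·(8+1)^(5−1) = 4·6561 = 26244 (Konheim–Weiss)
Check (3,3,6,7,6) → sorted (3,3,6,6,7): b_i ≤ 3+i ∀i, a PF.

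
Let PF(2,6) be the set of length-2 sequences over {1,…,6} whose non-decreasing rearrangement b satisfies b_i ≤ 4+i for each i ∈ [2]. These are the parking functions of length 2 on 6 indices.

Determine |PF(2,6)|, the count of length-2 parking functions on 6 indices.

35

#PF = 5·7^1 = 5×7 = 35 (Konheim–Weiss)
One tuple (5,4) → sorted (4,5): b_i ≤ 4+i ∀i, a PF.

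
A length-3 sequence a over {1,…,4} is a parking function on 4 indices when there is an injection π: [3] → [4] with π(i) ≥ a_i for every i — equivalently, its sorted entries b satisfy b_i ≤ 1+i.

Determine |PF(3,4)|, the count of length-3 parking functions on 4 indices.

50

Count = (4+1−3)·(4+1)^{3−1} = 2·25 = 50 [KW]
One tuple (2,2,1) → sorted (1,2,2): b_i ≤ 1+i ∀i, a PF.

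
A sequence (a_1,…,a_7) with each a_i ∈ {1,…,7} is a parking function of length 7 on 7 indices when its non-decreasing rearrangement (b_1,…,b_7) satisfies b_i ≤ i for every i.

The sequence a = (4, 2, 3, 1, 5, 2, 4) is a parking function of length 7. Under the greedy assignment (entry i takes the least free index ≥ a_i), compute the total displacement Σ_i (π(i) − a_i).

7

Σπ = 28 ({1..7} each once); Σa = 4+2+3+1+5+2+4 = 21; disp = 28−21 = 7.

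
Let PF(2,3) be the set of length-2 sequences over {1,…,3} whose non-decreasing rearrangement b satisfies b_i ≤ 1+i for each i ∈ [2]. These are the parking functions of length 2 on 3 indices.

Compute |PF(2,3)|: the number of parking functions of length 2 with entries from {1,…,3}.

Count = (3+1−2)·(3+1)^{2−1} = 2×4 = 8
E.g. (2,1) → sorted (1,2): b_i ≤ 1+i ∀i, a PF.

8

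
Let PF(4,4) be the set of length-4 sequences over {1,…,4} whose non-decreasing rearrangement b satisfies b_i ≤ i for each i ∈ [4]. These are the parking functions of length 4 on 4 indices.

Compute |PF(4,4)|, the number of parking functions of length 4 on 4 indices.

|PF| = (5−4)·5^(4−1) = 1 · 125 = 125 (Pollak)
One tuple (2,1,2,2) → sorted (1,2,2,2): b_i ≤ i ∀i, a PF.

125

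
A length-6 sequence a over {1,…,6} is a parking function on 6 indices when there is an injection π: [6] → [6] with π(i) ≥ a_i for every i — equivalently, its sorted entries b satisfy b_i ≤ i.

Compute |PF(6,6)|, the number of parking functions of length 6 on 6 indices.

16807

#PF = 1·7^5 = 1 · 16807 = 16807 (Pollak)
E.g. (6,3,3,1,3,1) → sorted (1,1,3,3,3,6): b_i ≤ i ∀i, a PF.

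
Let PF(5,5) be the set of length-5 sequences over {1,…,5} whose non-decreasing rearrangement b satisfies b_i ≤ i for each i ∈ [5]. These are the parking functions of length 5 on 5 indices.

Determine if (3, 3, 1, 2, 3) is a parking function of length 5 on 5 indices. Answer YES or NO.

Rearranged: b = (1, 2, 3, 3, 3).
  b_1=1 ≤ 1
  b_2=2 ≤ 2
  b_3=3 ≤ 3
  b_4=3 ≤ 4
  b_5=3 ≤ 5
All bounds hold ⇒ YES

YES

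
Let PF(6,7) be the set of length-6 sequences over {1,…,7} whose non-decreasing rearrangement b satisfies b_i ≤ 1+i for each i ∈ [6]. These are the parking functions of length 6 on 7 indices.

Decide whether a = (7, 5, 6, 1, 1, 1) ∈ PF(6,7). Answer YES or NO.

YES

Order a: b = (1, 1, 1, 5, 6, 7).
  b_1=1 ≤ 2
  b_2=1 ≤ 3
  b_3=1 ≤ 4
  b_4=5 ≤ 5
  b_5=6 ≤ 6
  b_6=7 ≤ 7
All bounds hold ⇒ YES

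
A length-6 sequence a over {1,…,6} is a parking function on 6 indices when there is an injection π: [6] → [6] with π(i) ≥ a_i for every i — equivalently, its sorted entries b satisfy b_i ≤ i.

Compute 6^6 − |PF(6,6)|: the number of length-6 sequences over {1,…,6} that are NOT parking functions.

Count = 1·7^5 = 1×16807 = 16807 (Konheim–Weiss)
Example (2,6,4,6,4,3) → sorted (2,3,4,4,6,6): b_1=2>1, not a PF.
Total 46656; non-PF = 46656−16807 = 29849

29849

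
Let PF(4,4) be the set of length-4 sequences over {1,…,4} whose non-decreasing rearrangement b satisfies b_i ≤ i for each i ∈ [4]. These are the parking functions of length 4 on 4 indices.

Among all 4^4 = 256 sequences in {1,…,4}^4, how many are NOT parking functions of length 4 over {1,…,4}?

Count = (4+1−4)·(4+1)^{4−1} = 1·125 = 125 [KW]
E.g. (3,4,3,3) → sorted (3,3,3,4): b_1=3>1, not a PF.
So 256 − 125 = 131 fail.

131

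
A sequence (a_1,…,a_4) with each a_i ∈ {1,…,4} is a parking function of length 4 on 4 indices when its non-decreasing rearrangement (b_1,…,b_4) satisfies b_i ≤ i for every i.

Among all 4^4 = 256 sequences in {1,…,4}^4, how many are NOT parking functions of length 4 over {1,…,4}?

|PF| = (5−4)·5^(4−1) = 1 · 125 = 125 (Pollak)
E.g. (1,3,4,3) → sorted (1,3,3,4): b_2=3>2, not a PF.
Total 256; non-PF = 256−125 = 131

131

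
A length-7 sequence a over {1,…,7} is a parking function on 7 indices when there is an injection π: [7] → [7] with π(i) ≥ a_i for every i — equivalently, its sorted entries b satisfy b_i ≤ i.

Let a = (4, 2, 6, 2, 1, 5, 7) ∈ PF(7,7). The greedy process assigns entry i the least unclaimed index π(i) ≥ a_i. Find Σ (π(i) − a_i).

1

Σπ(i) = 1+…+7 = 28; Σa = 4+2+6+2+1+5+7 = 27; disp = 28−27 = 1.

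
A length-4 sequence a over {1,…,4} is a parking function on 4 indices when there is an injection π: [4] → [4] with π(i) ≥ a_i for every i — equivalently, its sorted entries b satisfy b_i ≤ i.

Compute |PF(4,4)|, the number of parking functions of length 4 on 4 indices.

125

Count = (4−4+1)·(4+1)^(4−1) = 1×125 = 125 (Konheim–Weiss)
Example (2,3,3,1) → sorted (1,2,3,3): b_i ≤ i ∀i, a PF.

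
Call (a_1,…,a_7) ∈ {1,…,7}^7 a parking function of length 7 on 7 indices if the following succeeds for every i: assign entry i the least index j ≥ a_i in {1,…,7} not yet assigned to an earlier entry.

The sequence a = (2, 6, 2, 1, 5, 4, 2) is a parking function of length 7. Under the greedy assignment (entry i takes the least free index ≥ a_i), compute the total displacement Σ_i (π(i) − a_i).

6

Σπ(i) = 1+…+7 = 28; Σa = 2+6+2+1+5+4+2 = 22; disp = 28−22 = 6.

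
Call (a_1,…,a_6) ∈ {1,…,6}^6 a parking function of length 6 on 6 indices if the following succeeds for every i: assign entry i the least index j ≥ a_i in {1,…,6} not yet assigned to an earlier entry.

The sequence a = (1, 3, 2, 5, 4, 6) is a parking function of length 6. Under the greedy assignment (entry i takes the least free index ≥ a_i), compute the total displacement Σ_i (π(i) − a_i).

0

Σπ = 21 ({1..6} each once); Σa = 1+3+2+5+4+6 = 21; disp = 21−21 = 0.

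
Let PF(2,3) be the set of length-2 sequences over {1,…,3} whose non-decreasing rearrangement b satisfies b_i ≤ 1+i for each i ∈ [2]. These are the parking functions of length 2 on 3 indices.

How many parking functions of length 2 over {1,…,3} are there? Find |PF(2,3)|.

Count = (3−2+1)·(3+1)^(2−1) = 2 · 4 = 8 [KW]
Check (1,3) → sorted (1,3): b_i ≤ 1+i ∀i, a PF.

8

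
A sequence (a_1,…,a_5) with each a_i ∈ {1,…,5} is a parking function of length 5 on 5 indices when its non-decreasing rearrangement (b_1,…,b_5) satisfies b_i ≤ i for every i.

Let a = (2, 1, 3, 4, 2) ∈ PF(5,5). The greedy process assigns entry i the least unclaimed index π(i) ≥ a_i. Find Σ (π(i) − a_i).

3

Σπ = 15 ({1..5} each once); Σa = 2+1+3+4+2 = 12; disp = 15−12 = 3.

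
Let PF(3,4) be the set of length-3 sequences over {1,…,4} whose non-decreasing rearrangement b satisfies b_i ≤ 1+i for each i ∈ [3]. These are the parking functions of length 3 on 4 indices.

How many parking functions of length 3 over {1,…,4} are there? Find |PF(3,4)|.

50

#PF = 2·5^2 = 2·25 = 50 [KW]
Example (4,2,2) → sorted (2,2,4): b_i ≤ 1+i ∀i, a PF.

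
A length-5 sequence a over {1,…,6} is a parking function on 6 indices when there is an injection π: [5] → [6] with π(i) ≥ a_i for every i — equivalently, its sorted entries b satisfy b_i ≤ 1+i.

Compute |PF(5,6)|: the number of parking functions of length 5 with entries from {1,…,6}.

|PF(5,6)| = 2·7^4 = 2×2401 = 4802 (Pollak)
Example (3,1,2,3,1) → sorted (1,1,2,3,3): b_i ≤ 1+i ∀i, a PF.

4802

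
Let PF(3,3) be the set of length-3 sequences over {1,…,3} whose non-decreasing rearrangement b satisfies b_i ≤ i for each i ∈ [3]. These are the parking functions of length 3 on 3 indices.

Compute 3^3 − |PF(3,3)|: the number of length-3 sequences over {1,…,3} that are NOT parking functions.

11

|PF| = 1·4^2 = 1·16 = 16
Check (3,3,3) → sorted (3,3,3): b_1=3>1, not a PF.
Total 27; non-PF = 27−16 = 11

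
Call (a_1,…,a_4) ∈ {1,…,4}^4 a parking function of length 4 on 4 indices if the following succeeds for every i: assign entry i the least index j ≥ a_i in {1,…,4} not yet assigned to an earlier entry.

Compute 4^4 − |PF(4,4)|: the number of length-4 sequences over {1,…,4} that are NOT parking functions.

|PF(4,4)| = (4−4+1)·(4+1)^(4−1) = 1 · 125 = 125 (Konheim–Weiss)
Check (4,3,4,4) → sorted (3,4,4,4): b_1=3>1, not a PF.
4^4 − 125 = 256 − 125 = 131

131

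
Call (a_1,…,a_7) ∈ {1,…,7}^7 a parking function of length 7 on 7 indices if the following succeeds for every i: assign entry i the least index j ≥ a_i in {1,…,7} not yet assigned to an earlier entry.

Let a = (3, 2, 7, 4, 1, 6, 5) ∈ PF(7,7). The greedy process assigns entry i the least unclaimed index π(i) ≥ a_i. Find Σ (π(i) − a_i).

Σπ = 7·8/2 = 28 (π permutes [7]); Σa = 3+2+7+4+1+6+5 = 28; disp = 28−28 = 0.

0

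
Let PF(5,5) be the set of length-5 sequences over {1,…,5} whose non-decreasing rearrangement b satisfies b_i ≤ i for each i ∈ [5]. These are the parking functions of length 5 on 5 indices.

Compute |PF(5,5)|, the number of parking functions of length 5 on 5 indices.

1296

Count = (5+1−5)·(5+1)^{5−1} = 1 · 1296 = 1296 (Konheim–Weiss)
E.g. (4,4,1,1,3) → sorted (1,1,3,4,4): b_i ≤ i ∀i, a PF.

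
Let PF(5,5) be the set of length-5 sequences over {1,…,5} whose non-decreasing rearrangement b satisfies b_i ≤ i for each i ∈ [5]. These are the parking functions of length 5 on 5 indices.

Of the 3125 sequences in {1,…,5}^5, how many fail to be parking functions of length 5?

1829

|PF(5,5)| = (5−5+1)·(5+1)^(5−1) = 1·1296 = 1296 [KW]
E.g. (2,5,3,4,5) → sorted (2,3,4,5,5): b_1=2>1, not a PF.
Total 3125; non-PF = 3125−1296 = 1829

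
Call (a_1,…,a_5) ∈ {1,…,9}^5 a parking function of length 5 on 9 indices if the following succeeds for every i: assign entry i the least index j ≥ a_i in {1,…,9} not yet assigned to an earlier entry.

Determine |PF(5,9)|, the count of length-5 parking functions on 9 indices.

50000

|PF(5,9)| = 5·10^4 = 5·10000 = 50000
One tuple (7,3,7,5,6) → sorted (3,5,6,7,7): b_i ≤ 4+i ∀i, a PF.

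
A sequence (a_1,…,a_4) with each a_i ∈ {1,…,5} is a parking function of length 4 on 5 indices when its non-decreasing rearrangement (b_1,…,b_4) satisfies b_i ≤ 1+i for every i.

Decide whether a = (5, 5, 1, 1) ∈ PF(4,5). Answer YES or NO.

NO

Order a: b = (1, 1, 5, 5).
  b_1=1 ≤ 2
  b_2=1 ≤ 3
  b_3=5 > 4
  fails at i=3 ⇒ NO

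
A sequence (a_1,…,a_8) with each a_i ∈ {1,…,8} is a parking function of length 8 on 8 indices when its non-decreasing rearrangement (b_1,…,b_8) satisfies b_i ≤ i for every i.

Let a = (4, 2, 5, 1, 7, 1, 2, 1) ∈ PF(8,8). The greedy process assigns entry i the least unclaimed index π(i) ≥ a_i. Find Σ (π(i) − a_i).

Σπ = 36 ({1..8} each once); Σa = 4+2+5+1+7+1+2+1 = 23; disp = 36−23 = 13.

13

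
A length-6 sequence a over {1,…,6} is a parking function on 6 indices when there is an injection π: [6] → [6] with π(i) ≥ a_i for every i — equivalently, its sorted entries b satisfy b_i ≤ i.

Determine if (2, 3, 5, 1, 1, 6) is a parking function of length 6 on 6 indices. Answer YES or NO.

YES

Rearranged: b = (1, 1, 2, 3, 5, 6).
  b_1=1 ≤ 1
  b_2=1 ≤ 2
  b_3=2 ≤ 3
  b_4=3 ≤ 4
  b_5=5 ≤ 5
  b_6=6 ≤ 6
All bounds hold ⇒ YES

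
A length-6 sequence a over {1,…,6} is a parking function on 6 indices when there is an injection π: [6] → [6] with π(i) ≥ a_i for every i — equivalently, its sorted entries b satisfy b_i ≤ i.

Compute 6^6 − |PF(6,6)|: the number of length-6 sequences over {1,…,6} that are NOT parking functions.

29849

|PF| = (6−6+1)·(6+1)^(6−1) = 1×16807 = 16807 (Konheim–Weiss)
Check (5,6,5,4,6,3) → sorted (3,4,5,5,6,6): b_1=3>1, not a PF.
So 46656 − 16807 = 29849 fail.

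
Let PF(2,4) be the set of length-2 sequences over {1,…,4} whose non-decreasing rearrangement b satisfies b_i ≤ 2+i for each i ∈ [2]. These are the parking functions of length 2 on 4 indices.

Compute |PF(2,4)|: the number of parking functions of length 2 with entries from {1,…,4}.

#PF = (5−2)·5^(2−1) = 3·5 = 15 (Konheim–Weiss)
E.g. (2,2) → sorted (2,2): b_i ≤ 2+i ∀i, a PF.

15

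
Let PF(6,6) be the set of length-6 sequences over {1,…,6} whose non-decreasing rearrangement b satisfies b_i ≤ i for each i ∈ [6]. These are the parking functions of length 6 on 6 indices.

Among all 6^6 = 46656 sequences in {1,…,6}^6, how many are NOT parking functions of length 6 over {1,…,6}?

#PF = (7−6)·7^(6−1) = 1·16807 = 16807 [KW]
Check (2,1,3,6,6,1) → sorted (1,1,2,3,6,6): b_5=6>5, not a PF.
Total 46656; non-PF = 46656−16807 = 29849

29849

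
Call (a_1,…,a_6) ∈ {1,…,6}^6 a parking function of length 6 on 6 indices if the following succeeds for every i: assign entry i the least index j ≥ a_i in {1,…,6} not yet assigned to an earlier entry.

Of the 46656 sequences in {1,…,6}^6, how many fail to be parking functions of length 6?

#PF = (6−6+1)·(6+1)^(6−1) = 1·16807 = 16807
Example (3,6,5,5,6,4) → sorted (3,4,5,5,6,6): b_1=3>1, not a PF.
Total 46656; non-PF = 46656−16807 = 29849

29849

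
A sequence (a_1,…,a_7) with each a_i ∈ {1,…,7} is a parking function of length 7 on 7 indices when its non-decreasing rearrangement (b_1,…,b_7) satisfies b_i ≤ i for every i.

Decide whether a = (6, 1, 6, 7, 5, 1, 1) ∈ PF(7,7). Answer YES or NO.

NO

Order a: b = (1, 1, 1, 5, 6, 6, 7).
  b_1=1 ≤ 1
  b_2=1 ≤ 2
  b_3=1 ≤ 3
  b_4=5 > 4
  fails at i=4 ⇒ NO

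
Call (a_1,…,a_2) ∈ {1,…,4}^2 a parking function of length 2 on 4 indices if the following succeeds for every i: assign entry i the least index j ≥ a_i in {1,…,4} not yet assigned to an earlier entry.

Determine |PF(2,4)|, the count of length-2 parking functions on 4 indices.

|PF(2,4)| = (4+1−2)·(4+1)^{2−1} = 3×5 = 15
Example (1,2) → sorted (1,2): b_i ≤ 2+i ∀i, a PF.

15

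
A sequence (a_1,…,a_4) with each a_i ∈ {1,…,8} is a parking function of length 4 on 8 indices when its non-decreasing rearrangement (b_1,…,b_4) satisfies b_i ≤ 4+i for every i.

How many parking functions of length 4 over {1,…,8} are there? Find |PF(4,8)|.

|PF| = (8−4+1)·(8+1)^(4−1) = 5 · 729 = 3645 [KW]
Check (4,6,2,8) → sorted (2,4,6,8): b_i ≤ 4+i ∀i, a PF.

3645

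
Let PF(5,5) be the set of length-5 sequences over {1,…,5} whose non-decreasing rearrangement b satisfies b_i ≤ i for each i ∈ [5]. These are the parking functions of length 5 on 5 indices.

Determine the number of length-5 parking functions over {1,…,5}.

1296

Count = (5−5+1)·(5+1)^(5−1) = 1·1296 = 1296 [KW]
Example (1,2,1,2,3) → sorted (1,1,2,2,3): b_i ≤ i ∀i, a PF.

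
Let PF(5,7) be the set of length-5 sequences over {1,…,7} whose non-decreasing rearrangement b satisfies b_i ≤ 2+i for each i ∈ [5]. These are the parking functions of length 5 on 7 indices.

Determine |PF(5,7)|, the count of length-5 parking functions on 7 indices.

#PF = (7+1−5)·(7+1)^{5−1} = 3×4096 = 12288
E.g. (2,1,3,1,3) → sorted (1,1,2,3,3): b_i ≤ 2+i ∀i, a PF.

12288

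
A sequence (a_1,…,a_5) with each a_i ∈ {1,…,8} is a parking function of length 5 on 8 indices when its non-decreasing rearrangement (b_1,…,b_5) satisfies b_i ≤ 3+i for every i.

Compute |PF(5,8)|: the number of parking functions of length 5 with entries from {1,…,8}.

26244

#PF = (8−5+1)·(8+1)^(5−1) = 4 · 6561 = 26244 [KW]
Check (8,6,6,1,1) → sorted (1,1,6,6,8): b_i ≤ 3+i ∀i, a PF.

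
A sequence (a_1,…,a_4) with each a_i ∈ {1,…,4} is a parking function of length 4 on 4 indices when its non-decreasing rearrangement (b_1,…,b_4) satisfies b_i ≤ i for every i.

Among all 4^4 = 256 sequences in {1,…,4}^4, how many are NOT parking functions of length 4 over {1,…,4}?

|PF(4,4)| = (4+1−4)·(4+1)^{4−1} = 1·125 = 125 (Konheim–Weiss)
One tuple (3,4,4,3) → sorted (3,3,4,4): b_1=3>1, not a PF.
4^4 − 125 = 256 − 125 = 131

131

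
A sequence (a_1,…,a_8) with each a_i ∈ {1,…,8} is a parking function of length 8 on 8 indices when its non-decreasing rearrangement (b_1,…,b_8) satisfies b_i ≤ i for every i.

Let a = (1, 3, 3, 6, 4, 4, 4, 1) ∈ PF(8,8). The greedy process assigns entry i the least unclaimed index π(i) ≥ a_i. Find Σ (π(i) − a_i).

10

Σπ = 36 ({1..8} each once); Σa = 1+3+3+6+4+4+4+1 = 26; disp = 36−26 = 10.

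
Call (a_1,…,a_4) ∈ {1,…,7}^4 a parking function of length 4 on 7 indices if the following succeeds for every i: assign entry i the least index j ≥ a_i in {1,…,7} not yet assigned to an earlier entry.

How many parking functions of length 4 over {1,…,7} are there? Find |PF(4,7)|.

2048

#PF = 4·8^3 = 4·512 = 2048 [KW]
Check (6,4,1,1) → sorted (1,1,4,6): b_i ≤ 3+i ∀i, a PF.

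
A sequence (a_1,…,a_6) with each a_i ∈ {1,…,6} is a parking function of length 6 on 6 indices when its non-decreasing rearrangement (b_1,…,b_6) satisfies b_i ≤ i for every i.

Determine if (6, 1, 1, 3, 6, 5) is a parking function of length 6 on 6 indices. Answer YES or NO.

Order a: b = (1, 1, 3, 5, 6, 6).
  b_1=1 ≤ 1
  b_2=1 ≤ 2
  b_3=3 ≤ 3
  b_4=5 > 4
  fails at i=4 ⇒ NO

NO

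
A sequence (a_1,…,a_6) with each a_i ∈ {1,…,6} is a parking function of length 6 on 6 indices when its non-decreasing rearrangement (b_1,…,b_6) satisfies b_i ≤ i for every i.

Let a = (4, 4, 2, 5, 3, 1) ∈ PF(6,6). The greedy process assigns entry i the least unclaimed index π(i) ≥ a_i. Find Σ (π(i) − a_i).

2

Σπ = 6·7/2 = 21 (π permutes [6]); Σa = 4+4+2+5+3+1 = 19; disp = 21−19 = 2.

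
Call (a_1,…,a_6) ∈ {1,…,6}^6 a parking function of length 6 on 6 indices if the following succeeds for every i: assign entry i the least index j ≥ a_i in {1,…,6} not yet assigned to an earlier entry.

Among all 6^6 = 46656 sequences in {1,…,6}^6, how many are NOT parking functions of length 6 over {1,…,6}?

29849

Count = (7−6)·7^(6−1) = 1 · 16807 = 16807 [KW]
One tuple (3,5,5,3,3,6) → sorted (3,3,3,5,5,6): b_1=3>1, not a PF.
Total 46656; non-PF = 46656−16807 = 29849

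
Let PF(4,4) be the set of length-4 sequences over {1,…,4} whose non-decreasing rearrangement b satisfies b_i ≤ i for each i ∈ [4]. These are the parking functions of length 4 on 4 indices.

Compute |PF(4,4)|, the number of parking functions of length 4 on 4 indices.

125

#PF = 1·5^3 = 1·125 = 125
Example (4,2,3,1) → sorted (1,2,3,4): b_i ≤ i ∀i, a PF.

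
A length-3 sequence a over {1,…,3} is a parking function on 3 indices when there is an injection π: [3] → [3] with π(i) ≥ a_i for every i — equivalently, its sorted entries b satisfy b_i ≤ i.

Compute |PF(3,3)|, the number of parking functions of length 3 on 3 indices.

16

|PF| = (3+1−3)·(3+1)^{3−1} = 1×16 = 16 [KW]
E.g. (1,3,1) → sorted (1,1,3): b_i ≤ i ∀i, a PF.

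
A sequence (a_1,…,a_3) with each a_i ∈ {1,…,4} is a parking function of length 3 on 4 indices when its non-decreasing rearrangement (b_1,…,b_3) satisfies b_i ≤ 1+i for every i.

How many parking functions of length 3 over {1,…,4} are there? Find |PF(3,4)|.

50

|PF| = (4−3+1)·(4+1)^(3−1) = 2·25 = 50
Check (2,3,2) → sorted (2,2,3): b_i ≤ 1+i ∀i, a PF.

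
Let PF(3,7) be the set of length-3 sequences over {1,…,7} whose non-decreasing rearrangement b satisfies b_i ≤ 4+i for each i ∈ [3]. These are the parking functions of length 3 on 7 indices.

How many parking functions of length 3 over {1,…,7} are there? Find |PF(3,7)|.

320

|PF(3,7)| = (7+1−3)·(7+1)^{3−1} = 5 · 64 = 320 [KW]
Check (4,1,3) → sorted (1,3,4): b_i ≤ 4+i ∀i, a PF.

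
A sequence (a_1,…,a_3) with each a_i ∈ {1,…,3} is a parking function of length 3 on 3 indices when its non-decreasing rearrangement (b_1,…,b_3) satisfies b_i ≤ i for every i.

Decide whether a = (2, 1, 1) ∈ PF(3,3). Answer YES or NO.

YES

Rearranged: b = (1, 1, 2).
  b_1=1 ≤ 1
  b_2=1 ≤ 2
  b_3=2 ≤ 3
All bounds hold ⇒ YES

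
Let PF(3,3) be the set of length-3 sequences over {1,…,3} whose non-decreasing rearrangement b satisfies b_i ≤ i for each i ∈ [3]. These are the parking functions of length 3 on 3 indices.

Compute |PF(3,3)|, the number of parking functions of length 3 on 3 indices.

Count = 1·4^2 = 1 · 16 = 16 [KW]
One tuple (2,1,2) → sorted (1,2,2): b_i ≤ i ∀i, a PF.

16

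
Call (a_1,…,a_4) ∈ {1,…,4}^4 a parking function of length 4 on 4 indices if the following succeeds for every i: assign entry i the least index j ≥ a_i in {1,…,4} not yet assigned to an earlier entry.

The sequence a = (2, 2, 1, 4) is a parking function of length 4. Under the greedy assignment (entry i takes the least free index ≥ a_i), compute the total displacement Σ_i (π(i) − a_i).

Σπ = 10 ({1..4} each once); Σa = 2+2+1+4 = 9; disp = 10−9 = 1.

1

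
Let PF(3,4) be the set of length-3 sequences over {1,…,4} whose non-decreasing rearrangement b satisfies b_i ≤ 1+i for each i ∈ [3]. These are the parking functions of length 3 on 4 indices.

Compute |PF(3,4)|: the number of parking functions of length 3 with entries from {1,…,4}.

|PF(3,4)| = (4+1−3)·(4+1)^{3−1} = 2×25 = 50 [KW]
Example (1,3,2) → sorted (1,2,3): b_i ≤ 1+i ∀i, a PF.

50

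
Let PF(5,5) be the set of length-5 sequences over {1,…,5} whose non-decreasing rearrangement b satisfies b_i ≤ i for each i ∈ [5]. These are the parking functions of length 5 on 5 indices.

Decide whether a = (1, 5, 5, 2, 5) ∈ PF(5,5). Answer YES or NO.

Order a: b = (1, 2, 5, 5, 5).
  b_1=1 ≤ 1
  b_2=2 ≤ 2
  b_3=5 > 3
  fails at i=3 ⇒ NO

NO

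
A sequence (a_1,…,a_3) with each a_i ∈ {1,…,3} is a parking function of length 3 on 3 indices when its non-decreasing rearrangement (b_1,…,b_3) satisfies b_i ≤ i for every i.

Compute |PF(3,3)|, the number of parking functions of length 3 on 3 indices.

|PF(3,3)| = (3+1−3)·(3+1)^{3−1} = 1 · 16 = 16 [KW]
E.g. (3,1,1) → sorted (1,1,3): b_i ≤ i ∀i, a PF.

16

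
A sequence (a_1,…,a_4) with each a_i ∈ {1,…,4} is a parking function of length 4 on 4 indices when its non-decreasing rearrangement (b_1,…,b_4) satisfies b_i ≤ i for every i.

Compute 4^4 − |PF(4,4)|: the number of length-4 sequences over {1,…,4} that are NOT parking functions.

131

|PF| = (4+1−4)·(4+1)^{4−1} = 1 · 125 = 125 (Konheim–Weiss)
Check (3,3,4,3) → sorted (3,3,3,4): b_1=3>1, not a PF.
Total 256; non-PF = 256−125 = 131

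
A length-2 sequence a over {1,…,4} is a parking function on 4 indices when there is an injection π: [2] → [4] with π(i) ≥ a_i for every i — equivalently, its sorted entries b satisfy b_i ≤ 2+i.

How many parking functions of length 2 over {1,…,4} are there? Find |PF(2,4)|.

15

|PF| = (4−2+1)·(4+1)^(2−1) = 3×5 = 15 (Konheim–Weiss)
Example (4,2) → sorted (2,4): b_i ≤ 2+i ∀i, a PF.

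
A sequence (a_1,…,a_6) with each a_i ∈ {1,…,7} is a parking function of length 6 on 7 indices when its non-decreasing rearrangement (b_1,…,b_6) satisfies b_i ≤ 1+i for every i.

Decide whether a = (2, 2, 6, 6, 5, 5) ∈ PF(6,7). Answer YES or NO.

Sorted: b = (2, 2, 5, 5, 6, 6).
  b_1=2 ≤ 2
  b_2=2 ≤ 3
  b_3=5 > 4
  fails at i=3 ⇒ NO

NO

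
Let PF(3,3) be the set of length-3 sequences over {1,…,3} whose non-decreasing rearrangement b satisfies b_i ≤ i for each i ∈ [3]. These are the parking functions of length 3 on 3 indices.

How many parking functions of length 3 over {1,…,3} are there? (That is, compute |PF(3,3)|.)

|PF(3,3)| = 1·4^2 = 1×16 = 16 [KW]
E.g. (1,1,2) → sorted (1,1,2): b_i ≤ i ∀i, a PF.

16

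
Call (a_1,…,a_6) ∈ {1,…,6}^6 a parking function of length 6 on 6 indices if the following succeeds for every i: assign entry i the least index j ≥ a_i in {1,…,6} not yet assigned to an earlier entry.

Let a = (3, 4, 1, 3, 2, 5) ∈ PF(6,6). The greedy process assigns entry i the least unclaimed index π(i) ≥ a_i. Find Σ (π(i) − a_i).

Σπ = 21 ({1..6} each once); Σa = 3+4+1+3+2+5 = 18; disp = 21−18 = 3.

3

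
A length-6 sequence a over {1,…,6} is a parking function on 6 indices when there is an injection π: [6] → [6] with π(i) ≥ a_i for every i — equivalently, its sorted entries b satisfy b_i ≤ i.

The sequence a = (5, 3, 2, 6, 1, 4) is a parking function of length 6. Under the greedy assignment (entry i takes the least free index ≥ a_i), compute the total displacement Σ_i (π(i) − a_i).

Σπ = 6·7/2 = 21 (π permutes [6]); Σa = 5+3+2+6+1+4 = 21; disp = 21−21 = 0.

0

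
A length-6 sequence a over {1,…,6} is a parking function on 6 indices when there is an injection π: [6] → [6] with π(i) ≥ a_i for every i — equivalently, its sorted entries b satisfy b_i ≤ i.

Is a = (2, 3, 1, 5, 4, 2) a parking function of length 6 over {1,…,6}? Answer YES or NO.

YES

Sorted: b = (1, 2, 2, 3, 4, 5).
  b_1=1 ≤ 1
  b_2=2 ≤ 2
  b_3=2 ≤ 3
  b_4=3 ≤ 4
  b_5=4 ≤ 5
  b_6=5 ≤ 6
All bounds hold ⇒ YES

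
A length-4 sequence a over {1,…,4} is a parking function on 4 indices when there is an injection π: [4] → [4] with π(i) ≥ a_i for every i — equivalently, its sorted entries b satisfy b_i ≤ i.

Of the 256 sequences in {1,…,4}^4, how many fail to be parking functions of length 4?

131

|PF| = 1·5^3 = 1×125 = 125 (Konheim–Weiss)
Check (3,4,1,4) → sorted (1,3,4,4): b_2=3>2, not a PF.
Total 256; non-PF = 256−125 = 131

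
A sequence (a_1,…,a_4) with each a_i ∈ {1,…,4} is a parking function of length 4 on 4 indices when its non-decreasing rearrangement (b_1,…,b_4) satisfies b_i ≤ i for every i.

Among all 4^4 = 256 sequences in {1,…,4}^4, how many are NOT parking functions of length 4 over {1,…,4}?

Count = 1·5^3 = 1×125 = 125 (Pollak)
E.g. (3,4,4,4) → sorted (3,4,4,4): b_1=3>1, not a PF.
Total 256; non-PF = 256−125 = 131

131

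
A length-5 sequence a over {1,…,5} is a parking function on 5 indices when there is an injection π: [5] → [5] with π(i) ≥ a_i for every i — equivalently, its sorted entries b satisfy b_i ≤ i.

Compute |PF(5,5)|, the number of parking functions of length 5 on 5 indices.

#PF = 1·6^4 = 1×1296 = 1296 (Pollak)
One tuple (2,1,4,5,3) → sorted (1,2,3,4,5): b_i ≤ i ∀i, a PF.

1296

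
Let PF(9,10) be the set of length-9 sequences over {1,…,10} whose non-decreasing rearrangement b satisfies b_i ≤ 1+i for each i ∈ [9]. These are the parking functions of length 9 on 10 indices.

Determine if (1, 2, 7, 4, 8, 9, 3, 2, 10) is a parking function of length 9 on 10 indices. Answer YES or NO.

YES

Rearranged: b = (1, 2, 2, 3, 4, 7, 8, 9, 10).
  b_1=1 ≤ 2
  b_2=2 ≤ 3
  b_3=2 ≤ 4
  b_4=3 ≤ 5
  b_5=4 ≤ 6
  b_6=7 ≤ 7
  b_7=8 ≤ 8
  b_8=9 ≤ 9
  b_9=10 ≤ 10
All bounds hold ⇒ YES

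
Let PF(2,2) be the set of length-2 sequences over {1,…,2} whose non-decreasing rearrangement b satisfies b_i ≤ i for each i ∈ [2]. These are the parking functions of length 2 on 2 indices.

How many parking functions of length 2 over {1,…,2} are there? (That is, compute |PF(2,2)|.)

3

Count = 1·3^1 = 1 · 3 = 3 (Konheim–Weiss)
E.g. (2,1) → sorted (1,2): b_i ≤ i ∀i, a PF.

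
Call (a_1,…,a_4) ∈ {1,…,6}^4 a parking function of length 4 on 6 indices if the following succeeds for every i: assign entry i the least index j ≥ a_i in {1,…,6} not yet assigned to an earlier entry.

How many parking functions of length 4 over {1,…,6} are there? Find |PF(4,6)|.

|PF(4,6)| = (7−4)·7^(4−1) = 3×343 = 1029 (Pollak)
Example (5,3,1,2) → sorted (1,2,3,5): b_i ≤ 2+i ∀i, a PF.

1029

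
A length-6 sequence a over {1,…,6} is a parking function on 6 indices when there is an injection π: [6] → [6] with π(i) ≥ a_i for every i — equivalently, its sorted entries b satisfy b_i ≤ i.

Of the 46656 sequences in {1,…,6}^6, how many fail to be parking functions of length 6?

Count = (6−6+1)·(6+1)^(6−1) = 1·16807 = 16807 (Pollak)
Example (6,5,6,4,4,5) → sorted (4,4,5,5,6,6): b_1=4>1, not a PF.
Total 46656; non-PF = 46656−16807 = 29849

29849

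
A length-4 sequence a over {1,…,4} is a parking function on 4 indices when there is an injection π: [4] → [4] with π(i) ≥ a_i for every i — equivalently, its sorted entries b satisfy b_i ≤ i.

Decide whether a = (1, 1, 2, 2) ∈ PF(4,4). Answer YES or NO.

YES

Sorted: b = (1, 1, 2, 2).
  b_1=1 ≤ 1
  b_2=1 ≤ 2
  b_3=2 ≤ 3
  b_4=2 ≤ 4
All bounds hold ⇒ YES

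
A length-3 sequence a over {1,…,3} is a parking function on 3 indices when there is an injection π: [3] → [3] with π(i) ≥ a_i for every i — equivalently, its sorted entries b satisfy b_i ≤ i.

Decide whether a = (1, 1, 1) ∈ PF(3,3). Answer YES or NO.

YES

Order a: b = (1, 1, 1).
  b_1=1 ≤ 1
  b_2=1 ≤ 2
  b_3=1 ≤ 3
All bounds hold ⇒ YES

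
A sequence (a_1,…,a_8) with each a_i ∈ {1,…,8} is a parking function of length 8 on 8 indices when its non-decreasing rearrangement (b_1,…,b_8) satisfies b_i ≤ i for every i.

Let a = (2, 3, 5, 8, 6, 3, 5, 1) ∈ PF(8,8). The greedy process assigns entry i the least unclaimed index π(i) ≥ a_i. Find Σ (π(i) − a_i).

Σπ(i) = 1+…+8 = 36; Σa = 2+3+5+8+6+3+5+1 = 33; disp = 36−33 = 3.

3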